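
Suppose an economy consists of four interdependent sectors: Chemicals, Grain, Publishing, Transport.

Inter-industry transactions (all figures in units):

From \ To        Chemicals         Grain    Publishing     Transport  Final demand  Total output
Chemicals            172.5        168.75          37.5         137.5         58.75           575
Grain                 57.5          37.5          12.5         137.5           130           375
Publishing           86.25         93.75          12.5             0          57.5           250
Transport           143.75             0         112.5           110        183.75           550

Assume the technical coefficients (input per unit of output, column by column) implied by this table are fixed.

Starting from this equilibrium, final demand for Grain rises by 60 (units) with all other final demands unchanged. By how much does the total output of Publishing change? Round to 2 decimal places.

Δx_3 = 37.07

Technical coefficients a_ij = z_ij / X_j:
  a_11 = 172.5/575 = 0.30, a_21 = 57.5/575 = 0.10, a_31 = 86.25/575 = 0.15, a_41 = 143.75/575 = 0.25
  a_12 = 168.75/375 = 0.45, a_22 = 37.5/375 = 0.10, a_32 = 93.75/375 = 0.25, a_42 = 0/375 = 0.00
  a_13 = 37.5/250 = 0.15, a_23 = 12.5/250 = 0.05, a_33 = 12.5/250 = 0.05, a_43 = 112.5/250 = 0.45
  a_14 = 137.5/550 = 0.25, a_24 = 137.5/550 = 0.25, a_34 = 0/550 = 0.00, a_44 = 110/550 = 0.20
I − A =
  [   0.70    -0.45    -0.15    -0.25]
  [  -0.10     0.90    -0.05    -0.25]
  [  -0.15    -0.25     0.95     0.00]
  [  -0.25     0.00    -0.45     0.80]
Compute the cofactors C_ij = (−1)^(i+j)·(3×3 minor ij) of I−A; the adjugate is their transpose:
adj(I−A) = Cᵀ =
  [ 0.645875   0.400125   0.277875   0.326875]
  [ 0.158250   0.437750   0.136250   0.186250]
  [ 0.143625   0.178375   0.383625   0.100625]
  [ 0.282625   0.225375   0.302625   0.519625]
det(I−A) = Σ_j (I−A)_1j·C_1j = (0.70)(0.645875) + (-0.45)(0.158250) + (-0.15)(0.143625) + (-0.25)(0.282625) = 0.2887
(I − A)⁻¹ = adj(I−A) / det(I−A) ≈
  [   2.2372     1.3860     0.9625     1.1322]
  [   0.5481     1.5163     0.4719     0.6451]
  [   0.4975     0.6179     1.3288     0.3485]
  [   0.9790     0.7807     1.0482     1.7999]
Δx = (I − A)⁻¹ Δd with Δd having +60 in the Grain component and 0 elsewhere.
So Δx_3 = L_32 · (+60), where L_32 = adj(I−A)_32 / det(I−A) = 0.178375 / 0.2887.
Δx_3 = 0.178375 × (+60) / 0.2887 = 10.7025 / 0.2887 ≈ 37.07.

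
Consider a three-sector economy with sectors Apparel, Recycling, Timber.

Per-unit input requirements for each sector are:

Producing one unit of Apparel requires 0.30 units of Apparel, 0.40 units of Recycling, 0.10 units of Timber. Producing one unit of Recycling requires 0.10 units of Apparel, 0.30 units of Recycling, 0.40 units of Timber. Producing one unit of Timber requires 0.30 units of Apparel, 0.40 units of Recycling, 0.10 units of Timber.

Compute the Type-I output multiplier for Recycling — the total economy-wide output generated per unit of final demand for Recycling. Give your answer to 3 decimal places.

I − A =
  [   0.70    -0.10    -0.30]
  [  -0.40     0.70    -0.40]
  [  -0.10    -0.40     0.90]
Cofactors of I−A, C_ij = (−1)^(i+j)·(minor ij) (rows/columns in the sector order above):
  C_11 = (0.70)(0.90) − (-0.40)(-0.40) = 0.4700
  C_12 = −[(-0.40)(0.90) − (-0.40)(-0.10)] = 0.4000
  C_13 = (-0.40)(-0.40) − (0.70)(-0.10) = 0.2300
  C_21 = −[(-0.10)(0.90) − (-0.30)(-0.40)] = 0.2100
  C_22 = (0.70)(0.90) − (-0.30)(-0.10) = 0.6000
  C_23 = −[(0.70)(-0.40) − (-0.10)(-0.10)] = 0.2900
  C_31 = (-0.10)(-0.40) − (-0.30)(0.70) = 0.2500
  C_32 = −[(0.70)(-0.40) − (-0.30)(-0.40)] = 0.4000
  C_33 = (0.70)(0.70) − (-0.10)(-0.40) = 0.4500
det(I−A) = Σ_j (I−A)_1j·C_1j = (0.70)(0.4700) + (-0.10)(0.4000) + (-0.30)(0.2300) = 0.2200
adj(I−A) = Cᵀ =
  [ 0.4700   0.2100   0.2500]
  [ 0.4000   0.6000   0.4000]
  [ 0.2300   0.2900   0.4500]
(I − A)⁻¹ = adj(I−A) / det(I−A) ≈
  [   2.1364     0.9545     1.1364]
  [   1.8182     2.7273     1.8182]
  [   1.0455     1.3182     2.0455]
The output multiplier for sector j is the column-j sum of the Leontief inverse (I − A)⁻¹ = adj(I−A) / det(I−A).
Column 2 of adj(I−A): (0.2100, 0.6000, 0.2900); det(I−A) = 0.2200.
m_2 = (0.2100 + 0.6000 + 0.2900) / 0.2200 = 1.10 / 0.2200 = 5.000.

m_2 = 5.000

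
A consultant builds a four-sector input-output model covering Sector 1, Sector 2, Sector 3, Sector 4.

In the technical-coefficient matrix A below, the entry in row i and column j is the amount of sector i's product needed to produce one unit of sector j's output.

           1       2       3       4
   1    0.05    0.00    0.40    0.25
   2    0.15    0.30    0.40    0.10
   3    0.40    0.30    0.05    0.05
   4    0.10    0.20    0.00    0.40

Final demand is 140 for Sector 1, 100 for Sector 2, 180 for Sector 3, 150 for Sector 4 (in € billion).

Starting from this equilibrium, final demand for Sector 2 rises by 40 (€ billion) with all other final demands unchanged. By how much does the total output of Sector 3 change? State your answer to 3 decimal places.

Δx_3 = 42.406

I − A =
  [   0.95     0.00    -0.40    -0.25]
  [  -0.15     0.70    -0.40    -0.10]
  [  -0.40    -0.30     0.95    -0.05]
  [  -0.10    -0.20     0.00     0.60]
Compute the cofactors C_ij = (−1)^(i+j)·(3×3 minor ij) of I−A; the adjugate is their transpose:
adj(I−A) = Cᵀ =
  [ 0.304000   0.123500   0.180000   0.162250]
  [ 0.193000   0.419750   0.258000   0.171875]
  [ 0.195000   0.193000   0.355000   0.143000]
  [ 0.115000   0.160500   0.116000   0.387750]
det(I−A) = Σ_j (I−A)_1j·C_1j = (0.95)(0.304000) + (0.00)(0.193000) + (-0.40)(0.195000) + (-0.25)(0.115000) = 0.18205
(I − A)⁻¹ = adj(I−A) / det(I−A) ≈
  [   1.6699     0.6784     0.9887     0.8912]
  [   1.0601     2.3057     1.4172     0.9441]
  [   1.0711     1.0601     1.9500     0.7855]
  [   0.6317     0.8816     0.6372     2.1299]
Δx = (I − A)⁻¹ Δd with Δd having +40 in the Sector 2 component and 0 elsewhere.
So Δx_3 = L_32 · (+40), where L_32 = adj(I−A)_32 / det(I−A) = 0.193000 / 0.18205.
Δx_3 = 0.193000 × (+40) / 0.18205 = 7.72 / 0.18205 ≈ 42.406.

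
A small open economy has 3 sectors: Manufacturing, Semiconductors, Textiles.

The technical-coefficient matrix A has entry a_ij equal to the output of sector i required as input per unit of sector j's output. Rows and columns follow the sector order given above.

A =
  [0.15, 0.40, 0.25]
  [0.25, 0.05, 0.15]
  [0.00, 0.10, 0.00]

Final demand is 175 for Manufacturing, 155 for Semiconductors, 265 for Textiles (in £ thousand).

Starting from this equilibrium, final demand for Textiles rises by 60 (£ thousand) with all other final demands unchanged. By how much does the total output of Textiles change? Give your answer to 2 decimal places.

Δx_3 = 61.66

I − A =
  [   0.85    -0.40    -0.25]
  [  -0.25     0.95    -0.15]
  [   0.00    -0.10     1.00]
Cofactors of I−A, C_ij = (−1)^(i+j)·(minor ij) (rows/columns in the sector order above):
  C_11 = (0.95)(1.00) − (-0.15)(-0.10) = 0.9350
  C_12 = −[(-0.25)(1.00) − (-0.15)(0.00)] = 0.2500
  C_13 = (-0.25)(-0.10) − (0.95)(0.00) = 0.0250
  C_21 = −[(-0.40)(1.00) − (-0.25)(-0.10)] = 0.4250
  C_22 = (0.85)(1.00) − (-0.25)(0.00) = 0.8500
  C_23 = −[(0.85)(-0.10) − (-0.40)(0.00)] = 0.0850
  C_31 = (-0.40)(-0.15) − (-0.25)(0.95) = 0.2975
  C_32 = −[(0.85)(-0.15) − (-0.25)(-0.25)] = 0.1900
  C_33 = (0.85)(0.95) − (-0.40)(-0.25) = 0.7075
det(I−A) = Σ_j (I−A)_1j·C_1j = (0.85)(0.9350) + (-0.40)(0.2500) + (-0.25)(0.0250) = 0.6885
adj(I−A) = Cᵀ =
  [ 0.9350   0.4250   0.2975]
  [ 0.2500   0.8500   0.1900]
  [ 0.0250   0.0850   0.7075]
(I − A)⁻¹ = adj(I−A) / det(I−A) ≈
  [   1.3580     0.6173     0.4321]
  [   0.3631     1.2346     0.2760]
  [   0.0363     0.1235     1.0276]
Δx = (I − A)⁻¹ Δd with Δd having +60 in the Textiles component and 0 elsewhere.
So Δx_3 = L_33 · (+60), where L_33 = adj(I−A)_33 / det(I−A) = 0.7075 / 0.6885.
Δx_3 = 0.7075 × (+60) / 0.6885 = 42.45 / 0.6885 ≈ 61.66.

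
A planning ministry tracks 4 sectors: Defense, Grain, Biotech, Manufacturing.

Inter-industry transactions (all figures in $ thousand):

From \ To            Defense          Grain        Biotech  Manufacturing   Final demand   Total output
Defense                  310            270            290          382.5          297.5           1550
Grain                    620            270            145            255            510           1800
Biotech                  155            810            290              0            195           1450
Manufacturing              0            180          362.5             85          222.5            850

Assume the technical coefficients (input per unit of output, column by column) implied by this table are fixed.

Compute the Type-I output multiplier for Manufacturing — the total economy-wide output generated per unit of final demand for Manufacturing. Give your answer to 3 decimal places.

Technical coefficients a_ij = z_ij / X_j:
  a_DD = 310/1550 = 0.20, a_GD = 620/1550 = 0.40, a_BD = 155/1550 = 0.10, a_MD = 0/1550 = 0.00
  a_DG = 270/1800 = 0.15, a_GG = 270/1800 = 0.15, a_BG = 810/1800 = 0.45, a_MG = 180/1800 = 0.10
  a_DB = 290/1450 = 0.20, a_GB = 145/1450 = 0.10, a_BB = 290/1450 = 0.20, a_MB = 362.5/1450 = 0.25
  a_DM = 382.5/850 = 0.45, a_GM = 255/850 = 0.30, a_BM = 0/850 = 0.00, a_MM = 85/850 = 0.10
I − A =
  [   0.80    -0.15    -0.20    -0.45]
  [  -0.40     0.85    -0.10    -0.30]
  [  -0.10    -0.45     0.80     0.00]
  [   0.00    -0.10    -0.25     0.90]
Compute the cofactors C_ij = (−1)^(i+j)·(3×3 minor ij) of I−A; the adjugate is their transpose:
adj(I−A) = Cᵀ =
  [ 0.513750   0.275625   0.271875   0.348750]
  [ 0.304500   0.546750   0.249000   0.334500]
  [ 0.235500   0.342000   0.516000   0.231750]
  [ 0.099250   0.155750   0.171000   0.405500]
det(I−A) = Σ_j (I−A)_1j·C_1j = (0.80)(0.513750) + (-0.15)(0.304500) + (-0.20)(0.235500) + (-0.45)(0.099250) = 0.2735625
(I − A)⁻¹ = adj(I−A) / det(I−A) ≈
  [   1.8780     1.0075     0.9938     1.2748]
  [   1.1131     1.9986     0.9102     1.2228]
  [   0.8609     1.2502     1.8862     0.8472]
  [   0.3628     0.5693     0.6251     1.4823]
The output multiplier for sector j is the column-j sum of the Leontief inverse (I − A)⁻¹ = adj(I−A) / det(I−A).
Column M of adj(I−A): (0.348750, 0.334500, 0.231750, 0.405500); det(I−A) = 0.2735625.
m_M = (0.348750 + 0.334500 + 0.231750 + 0.405500) / 0.2735625 = 1.3205 / 0.2735625 ≈ 4.827.

m_M = 4.827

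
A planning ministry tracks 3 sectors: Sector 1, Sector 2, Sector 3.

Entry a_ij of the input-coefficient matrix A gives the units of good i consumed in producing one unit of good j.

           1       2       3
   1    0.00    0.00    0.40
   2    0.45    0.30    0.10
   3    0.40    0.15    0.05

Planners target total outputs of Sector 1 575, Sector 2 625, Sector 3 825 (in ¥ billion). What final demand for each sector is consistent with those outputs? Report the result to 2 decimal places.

I − A =
  [   1.00     0.00    -0.40]
  [  -0.45     0.70    -0.10]
  [  -0.40    -0.15     0.95]
d = (I − A) x:
  d_1 = (+1.00)·575 + (+0.00)·625 + (-0.40)·825 = 245.00
  d_2 = (-0.45)·575 + (+0.70)·625 + (-0.10)·825 = 96.25
  d_3 = (-0.40)·575 + (-0.15)·625 + (+0.95)·825 = 460.00

d_1 = 245.00, d_2 = 96.25, d_3 = 460.00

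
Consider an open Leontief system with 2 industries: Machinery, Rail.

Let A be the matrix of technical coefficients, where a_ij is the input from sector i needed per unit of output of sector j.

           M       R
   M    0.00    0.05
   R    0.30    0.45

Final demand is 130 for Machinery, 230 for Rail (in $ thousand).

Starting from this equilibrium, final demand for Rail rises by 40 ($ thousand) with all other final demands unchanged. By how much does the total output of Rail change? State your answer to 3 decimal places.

Δx_R = 74.766

I − A =
  [   1.00    -0.05]
  [  -0.30     0.55]
det(I−A) = (1.00)(0.55) − (-0.05)(-0.30) = 0.5350
adj(I−A) = [[0.55, 0.05], [0.30, 1.00]]
(I − A)⁻¹ = adj(I−A) / det(I−A) ≈
  [   1.0280     0.0935]
  [   0.5607     1.8692]
Δx = (I − A)⁻¹ Δd with Δd having +40 in the Rail component and 0 elsewhere.
So Δx_R = L_RR · (+40), where L_RR = adj(I−A)_RR / det(I−A) = 1.00 / 0.5350.
Δx_R = 1.00 × (+40) / 0.5350 = 40.00 / 0.5350 ≈ 74.766.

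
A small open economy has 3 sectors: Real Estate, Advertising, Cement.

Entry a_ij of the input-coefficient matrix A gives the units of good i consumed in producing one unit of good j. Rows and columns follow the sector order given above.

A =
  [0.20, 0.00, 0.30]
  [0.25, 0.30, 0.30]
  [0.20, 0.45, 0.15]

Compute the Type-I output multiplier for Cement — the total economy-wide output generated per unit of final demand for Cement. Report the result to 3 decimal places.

m_3 = 3.713

I − A =
  [   0.80     0.00    -0.30]
  [  -0.25     0.70    -0.30]
  [  -0.20    -0.45     0.85]
Cofactors of I−A, C_ij = (−1)^(i+j)·(minor ij) (rows/columns in the sector order above):
  C_11 = (0.70)(0.85) − (-0.30)(-0.45) = 0.4600
  C_12 = −[(-0.25)(0.85) − (-0.30)(-0.20)] = 0.2725
  C_13 = (-0.25)(-0.45) − (0.70)(-0.20) = 0.2525
  C_21 = −[(0.00)(0.85) − (-0.30)(-0.45)] = 0.1350
  C_22 = (0.80)(0.85) − (-0.30)(-0.20) = 0.6200
  C_23 = −[(0.80)(-0.45) − (0.00)(-0.20)] = 0.3600
  C_31 = (0.00)(-0.30) − (-0.30)(0.70) = 0.2100
  C_32 = −[(0.80)(-0.30) − (-0.30)(-0.25)] = 0.3150
  C_33 = (0.80)(0.70) − (0.00)(-0.25) = 0.5600
det(I−A) = Σ_j (I−A)_1j·C_1j = (0.80)(0.4600) + (0.00)(0.2725) + (-0.30)(0.2525) = 0.29225
adj(I−A) = Cᵀ =
  [ 0.4600   0.1350   0.2100]
  [ 0.2725   0.6200   0.3150]
  [ 0.2525   0.3600   0.5600]
(I − A)⁻¹ = adj(I−A) / det(I−A) ≈
  [   1.5740     0.4619     0.7186]
  [   0.9324     2.1215     1.0778]
  [   0.8640     1.2318     1.9162]
The output multiplier for sector j is the column-j sum of the Leontief inverse (I − A)⁻¹ = adj(I−A) / det(I−A).
Column 3 of adj(I−A): (0.2100, 0.3150, 0.5600); det(I−A) = 0.29225.
m_3 = (0.2100 + 0.3150 + 0.5600) / 0.29225 = 1.085 / 0.29225 ≈ 3.713.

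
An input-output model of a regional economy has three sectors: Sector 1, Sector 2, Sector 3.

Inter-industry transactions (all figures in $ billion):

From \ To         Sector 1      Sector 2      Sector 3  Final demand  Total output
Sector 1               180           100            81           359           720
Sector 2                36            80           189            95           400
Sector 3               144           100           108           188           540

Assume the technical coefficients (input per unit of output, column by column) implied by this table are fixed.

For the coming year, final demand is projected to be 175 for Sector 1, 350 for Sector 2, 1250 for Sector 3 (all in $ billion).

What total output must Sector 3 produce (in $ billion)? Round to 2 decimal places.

Technical coefficients a_ij = z_ij / X_j:
  a_11 = 180/720 = 0.25, a_21 = 36/720 = 0.05, a_31 = 144/720 = 0.20
  a_12 = 100/400 = 0.25, a_22 = 80/400 = 0.20, a_32 = 100/400 = 0.25
  a_13 = 81/540 = 0.15, a_23 = 189/540 = 0.35, a_33 = 108/540 = 0.20
I − A =
  [   0.75    -0.25    -0.15]
  [  -0.05     0.80    -0.35]
  [  -0.20    -0.25     0.80]
Cofactors of I−A, C_ij = (−1)^(i+j)·(minor ij) (rows/columns in the sector order above):
  C_11 = (0.80)(0.80) − (-0.35)(-0.25) = 0.5525
  C_12 = −[(-0.05)(0.80) − (-0.35)(-0.20)] = 0.1100
  C_13 = (-0.05)(-0.25) − (0.80)(-0.20) = 0.1725
  C_21 = −[(-0.25)(0.80) − (-0.15)(-0.25)] = 0.2375
  C_22 = (0.75)(0.80) − (-0.15)(-0.20) = 0.5700
  C_23 = −[(0.75)(-0.25) − (-0.25)(-0.20)] = 0.2375
  C_31 = (-0.25)(-0.35) − (-0.15)(0.80) = 0.2075
  C_32 = −[(0.75)(-0.35) − (-0.15)(-0.05)] = 0.2700
  C_33 = (0.75)(0.80) − (-0.25)(-0.05) = 0.5875
det(I−A) = Σ_j (I−A)_1j·C_1j = (0.75)(0.5525) + (-0.25)(0.1100) + (-0.15)(0.1725) = 0.3610
adj(I−A) = Cᵀ =
  [ 0.5525   0.2375   0.2075]
  [ 0.1100   0.5700   0.2700]
  [ 0.1725   0.2375   0.5875]
(I − A)⁻¹ = adj(I−A) / det(I−A) ≈
  [   1.5305     0.6579     0.5748]
  [   0.3047     1.5789     0.7479]
  [   0.4778     0.6579     1.6274]
x = (I − A)⁻¹ d = adj(I−A)·d / det(I−A), with det(I−A) = 0.3610:
  x_1 = (0.5525·175 + 0.2375·350 + 0.2075·1250) / 0.3610 = 439.1875 / 0.3610 ≈ 1216.59
  x_2 = (0.1100·175 + 0.5700·350 + 0.2700·1250) / 0.3610 = 556.25 / 0.3610 ≈ 1540.86
  x_3 = (0.1725·175 + 0.2375·350 + 0.5875·1250) / 0.3610 = 847.6875 / 0.3610 ≈ 2348.16

x_3 = 2348.16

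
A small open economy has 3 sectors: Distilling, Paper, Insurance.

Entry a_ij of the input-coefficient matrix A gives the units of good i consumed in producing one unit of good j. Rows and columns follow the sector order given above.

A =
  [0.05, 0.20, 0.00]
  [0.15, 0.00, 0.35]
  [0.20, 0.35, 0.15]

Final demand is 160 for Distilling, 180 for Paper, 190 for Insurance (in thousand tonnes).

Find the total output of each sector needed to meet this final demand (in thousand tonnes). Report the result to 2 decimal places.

x_D = 246.00, x_P = 368.50, x_I = 433.15

I − A =
  [   0.95    -0.20     0.00]
  [  -0.15     1.00    -0.35]
  [  -0.20    -0.35     0.85]
Cofactors of I−A, C_ij = (−1)^(i+j)·(minor ij) (rows/columns in the sector order above):
  C_11 = (1.00)(0.85) − (-0.35)(-0.35) = 0.7275
  C_12 = −[(-0.15)(0.85) − (-0.35)(-0.20)] = 0.1975
  C_13 = (-0.15)(-0.35) − (1.00)(-0.20) = 0.2525
  C_21 = −[(-0.20)(0.85) − (0.00)(-0.35)] = 0.1700
  C_22 = (0.95)(0.85) − (0.00)(-0.20) = 0.8075
  C_23 = −[(0.95)(-0.35) − (-0.20)(-0.20)] = 0.3725
  C_31 = (-0.20)(-0.35) − (0.00)(1.00) = 0.0700
  C_32 = −[(0.95)(-0.35) − (0.00)(-0.15)] = 0.3325
  C_33 = (0.95)(1.00) − (-0.20)(-0.15) = 0.9200
det(I−A) = Σ_j (I−A)_1j·C_1j = (0.95)(0.7275) + (-0.20)(0.1975) + (0.00)(0.2525) = 0.651625
adj(I−A) = Cᵀ =
  [ 0.7275   0.1700   0.0700]
  [ 0.1975   0.8075   0.3325]
  [ 0.2525   0.3725   0.9200]
(I − A)⁻¹ = adj(I−A) / det(I−A) ≈
  [   1.1164     0.2609     0.1074]
  [   0.3031     1.2392     0.5103]
  [   0.3875     0.5716     1.4119]
x = (I − A)⁻¹ d = adj(I−A)·d / det(I−A), with det(I−A) = 0.651625:
  x_D = (0.7275·160 + 0.1700·180 + 0.0700·190) / 0.651625 = 160.30 / 0.651625 ≈ 246.00
  x_P = (0.1975·160 + 0.8075·180 + 0.3325·190) / 0.651625 = 240.125 / 0.651625 ≈ 368.50
  x_I = (0.2525·160 + 0.3725·180 + 0.9200·190) / 0.651625 = 282.25 / 0.651625 ≈ 433.15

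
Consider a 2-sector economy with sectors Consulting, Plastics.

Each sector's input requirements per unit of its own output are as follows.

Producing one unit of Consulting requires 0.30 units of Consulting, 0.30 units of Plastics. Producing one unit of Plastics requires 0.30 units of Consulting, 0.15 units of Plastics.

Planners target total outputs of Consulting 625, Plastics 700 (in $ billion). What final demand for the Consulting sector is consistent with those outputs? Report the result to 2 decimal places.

I − A =
  [   0.70    -0.30]
  [  -0.30     0.85]
d = (I − A) x:
  d_C = (+0.70)·625 + (-0.30)·700 = 227.50
  d_P = (-0.30)·625 + (+0.85)·700 = 407.50

d_C = 227.50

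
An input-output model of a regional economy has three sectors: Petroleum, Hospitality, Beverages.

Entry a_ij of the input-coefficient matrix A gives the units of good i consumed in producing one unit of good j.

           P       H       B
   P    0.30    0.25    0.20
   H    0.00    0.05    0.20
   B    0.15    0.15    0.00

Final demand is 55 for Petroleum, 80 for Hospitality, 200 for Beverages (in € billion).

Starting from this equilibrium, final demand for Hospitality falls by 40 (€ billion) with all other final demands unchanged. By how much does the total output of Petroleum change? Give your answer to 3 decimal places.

Δx_P = -18.421

I − A =
  [   0.70    -0.25    -0.20]
  [   0.00     0.95    -0.20]
  [  -0.15    -0.15     1.00]
Cofactors of I−A, C_ij = (−1)^(i+j)·(minor ij) (rows/columns in the sector order above):
  C_11 = (0.95)(1.00) − (-0.20)(-0.15) = 0.9200
  C_12 = −[(0.00)(1.00) − (-0.20)(-0.15)] = 0.0300
  C_13 = (0.00)(-0.15) − (0.95)(-0.15) = 0.1425
  C_21 = −[(-0.25)(1.00) − (-0.20)(-0.15)] = 0.2800
  C_22 = (0.70)(1.00) − (-0.20)(-0.15) = 0.6700
  C_23 = −[(0.70)(-0.15) − (-0.25)(-0.15)] = 0.1425
  C_31 = (-0.25)(-0.20) − (-0.20)(0.95) = 0.2400
  C_32 = −[(0.70)(-0.20) − (-0.20)(0.00)] = 0.1400
  C_33 = (0.70)(0.95) − (-0.25)(0.00) = 0.6650
det(I−A) = Σ_j (I−A)_1j·C_1j = (0.70)(0.9200) + (-0.25)(0.0300) + (-0.20)(0.1425) = 0.6080
adj(I−A) = Cᵀ =
  [ 0.9200   0.2800   0.2400]
  [ 0.0300   0.6700   0.1400]
  [ 0.1425   0.1425   0.6650]
(I − A)⁻¹ = adj(I−A) / det(I−A) ≈
  [   1.5132     0.4605     0.3947]
  [   0.0493     1.1020     0.2303]
  [   0.2344     0.2344     1.0938]
Δx = (I − A)⁻¹ Δd with Δd having -40 in the Hospitality component and 0 elsewhere.
So Δx_P = L_PH · (-40), where L_PH = adj(I−A)_PH / det(I−A) = 0.2800 / 0.6080.
Δx_P = 0.2800 × (-40) / 0.6080 = -11.20 / 0.6080 ≈ -18.421.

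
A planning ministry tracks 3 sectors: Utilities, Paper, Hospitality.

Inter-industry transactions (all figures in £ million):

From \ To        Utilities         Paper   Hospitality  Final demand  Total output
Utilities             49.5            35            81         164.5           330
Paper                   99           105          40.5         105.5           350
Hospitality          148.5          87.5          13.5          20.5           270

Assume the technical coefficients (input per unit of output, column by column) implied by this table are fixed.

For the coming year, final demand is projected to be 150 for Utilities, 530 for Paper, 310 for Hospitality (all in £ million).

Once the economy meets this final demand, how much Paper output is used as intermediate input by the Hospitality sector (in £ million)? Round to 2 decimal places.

z_PH = 145.67

Technical coefficients a_ij = z_ij / X_j:
  a_UU = 49.5/330 = 0.15, a_PU = 99/330 = 0.30, a_HU = 148.5/330 = 0.45
  a_UP = 35/350 = 0.10, a_PP = 105/350 = 0.30, a_HP = 87.5/350 = 0.25
  a_UH = 81/270 = 0.30, a_PH = 40.5/270 = 0.15, a_HH = 13.5/270 = 0.05
I − A =
  [   0.85    -0.10    -0.30]
  [  -0.30     0.70    -0.15]
  [  -0.45    -0.25     0.95]
Cofactors of I−A, C_ij = (−1)^(i+j)·(minor ij) (rows/columns in the sector order above):
  C_11 = (0.70)(0.95) − (-0.15)(-0.25) = 0.6275
  C_12 = −[(-0.30)(0.95) − (-0.15)(-0.45)] = 0.3525
  C_13 = (-0.30)(-0.25) − (0.70)(-0.45) = 0.3900
  C_21 = −[(-0.10)(0.95) − (-0.30)(-0.25)] = 0.1700
  C_22 = (0.85)(0.95) − (-0.30)(-0.45) = 0.6725
  C_23 = −[(0.85)(-0.25) − (-0.10)(-0.45)] = 0.2575
  C_31 = (-0.10)(-0.15) − (-0.30)(0.70) = 0.2250
  C_32 = −[(0.85)(-0.15) − (-0.30)(-0.30)] = 0.2175
  C_33 = (0.85)(0.70) − (-0.10)(-0.30) = 0.5650
det(I−A) = Σ_j (I−A)_1j·C_1j = (0.85)(0.6275) + (-0.10)(0.3525) + (-0.30)(0.3900) = 0.381125
adj(I−A) = Cᵀ =
  [ 0.6275   0.1700   0.2250]
  [ 0.3525   0.6725   0.2175]
  [ 0.3900   0.2575   0.5650]
(I − A)⁻¹ = adj(I−A) / det(I−A) ≈
  [   1.6464     0.4460     0.5904]
  [   0.9249     1.7645     0.5707]
  [   1.0233     0.6756     1.4825]
First solve x = (I − A)⁻¹ d = adj(I−A)·d / det(I−A); in particular x_H = (0.3900·150 + 0.2575·530 + 0.5650·310) / 0.381125 = 370.125 / 0.381125 ≈ 971.1381.
Intermediate flow from P to H: z_PH = a_PH · x_H = 0.15 × 370.125 / 0.381125 = 55.51875 / 0.381125 ≈ 145.67.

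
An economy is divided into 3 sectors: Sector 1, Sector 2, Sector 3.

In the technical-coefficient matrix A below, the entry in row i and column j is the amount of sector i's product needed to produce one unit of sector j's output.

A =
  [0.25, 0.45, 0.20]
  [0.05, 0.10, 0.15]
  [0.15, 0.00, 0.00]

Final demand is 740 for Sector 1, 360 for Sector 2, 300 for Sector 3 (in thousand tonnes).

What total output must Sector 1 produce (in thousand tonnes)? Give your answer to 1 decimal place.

I − A =
  [   0.75    -0.45    -0.20]
  [  -0.05     0.90    -0.15]
  [  -0.15     0.00     1.00]
Cofactors of I−A, C_ij = (−1)^(i+j)·(minor ij) (rows/columns in the sector order above):
  C_11 = (0.90)(1.00) − (-0.15)(0.00) = 0.9000
  C_12 = −[(-0.05)(1.00) − (-0.15)(-0.15)] = 0.0725
  C_13 = (-0.05)(0.00) − (0.90)(-0.15) = 0.1350
  C_21 = −[(-0.45)(1.00) − (-0.20)(0.00)] = 0.4500
  C_22 = (0.75)(1.00) − (-0.20)(-0.15) = 0.7200
  C_23 = −[(0.75)(0.00) − (-0.45)(-0.15)] = 0.0675
  C_31 = (-0.45)(-0.15) − (-0.20)(0.90) = 0.2475
  C_32 = −[(0.75)(-0.15) − (-0.20)(-0.05)] = 0.1225
  C_33 = (0.75)(0.90) − (-0.45)(-0.05) = 0.6525
det(I−A) = Σ_j (I−A)_1j·C_1j = (0.75)(0.9000) + (-0.45)(0.0725) + (-0.20)(0.1350) = 0.615375
adj(I−A) = Cᵀ =
  [ 0.9000   0.4500   0.2475]
  [ 0.0725   0.7200   0.1225]
  [ 0.1350   0.0675   0.6525]
(I − A)⁻¹ = adj(I−A) / det(I−A) ≈
  [   1.4625     0.7313     0.4022]
  [   0.1178     1.1700     0.1991]
  [   0.2194     0.1097     1.0603]
x = (I − A)⁻¹ d = adj(I−A)·d / det(I−A), with det(I−A) = 0.615375:
  x_1 = (0.9000·740 + 0.4500·360 + 0.2475·300) / 0.615375 = 902.25 / 0.615375 ≈ 1466.2
  x_2 = (0.0725·740 + 0.7200·360 + 0.1225·300) / 0.615375 = 349.60 / 0.615375 ≈ 568.1
  x_3 = (0.1350·740 + 0.0675·360 + 0.6525·300) / 0.615375 = 319.95 / 0.615375 ≈ 519.9

x_1 = 1466.2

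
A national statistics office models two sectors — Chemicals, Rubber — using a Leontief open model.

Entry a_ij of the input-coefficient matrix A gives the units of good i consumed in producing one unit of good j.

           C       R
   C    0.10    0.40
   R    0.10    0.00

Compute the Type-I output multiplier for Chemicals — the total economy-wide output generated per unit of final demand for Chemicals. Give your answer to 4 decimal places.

I − A =
  [   0.90    -0.40]
  [  -0.10     1.00]
det(I−A) = (0.90)(1.00) − (-0.40)(-0.10) = 0.8600
adj(I−A) = [[1.00, 0.40], [0.10, 0.90]]
(I − A)⁻¹ = adj(I−A) / det(I−A) ≈
  [   1.16279     0.46512]
  [   0.11628     1.04651]
The output multiplier for sector j is the column-j sum of the Leontief inverse (I − A)⁻¹ = adj(I−A) / det(I−A).
Column C of adj(I−A): (1.00, 0.10); det(I−A) = 0.8600.
m_C = (1.00 + 0.10) / 0.8600 = 1.10 / 0.8600 ≈ 1.2791.

m_C = 1.2791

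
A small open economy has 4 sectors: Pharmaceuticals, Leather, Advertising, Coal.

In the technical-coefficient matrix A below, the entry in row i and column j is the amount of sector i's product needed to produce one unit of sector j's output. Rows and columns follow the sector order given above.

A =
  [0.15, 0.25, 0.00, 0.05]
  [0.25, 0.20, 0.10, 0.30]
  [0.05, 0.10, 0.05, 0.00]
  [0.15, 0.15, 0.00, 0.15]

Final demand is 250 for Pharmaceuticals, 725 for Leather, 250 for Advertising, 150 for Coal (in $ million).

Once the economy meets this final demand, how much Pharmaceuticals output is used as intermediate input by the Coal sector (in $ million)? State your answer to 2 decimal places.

z_PC = 27.71

I − A =
  [   0.85    -0.25     0.00    -0.05]
  [  -0.25     0.80    -0.10    -0.30]
  [  -0.05    -0.10     0.95     0.00]
  [  -0.15    -0.15     0.00     0.85]
Compute the cofactors C_ij = (−1)^(i+j)·(3×3 minor ij) of I−A; the adjugate is their transpose:
adj(I−A) = Cᵀ =
  [ 0.594750   0.209000   0.022000   0.108750]
  [ 0.248875   0.679250   0.071500   0.254375]
  [ 0.057500   0.082500   0.467500   0.032500]
  [ 0.148875   0.156750   0.016500   0.576875]
det(I−A) = Σ_j (I−A)_1j·C_1j = (0.85)(0.594750) + (-0.25)(0.248875) + (0.00)(0.057500) + (-0.05)(0.148875) = 0.435875
(I − A)⁻¹ = adj(I−A) / det(I−A) ≈
  [   1.3645     0.4795     0.0505     0.2495]
  [   0.5710     1.5584     0.1640     0.5836]
  [   0.1319     0.1893     1.0726     0.0746]
  [   0.3416     0.3596     0.0379     1.3235]
First solve x = (I − A)⁻¹ d = adj(I−A)·d / det(I−A); in particular x_C = (0.148875·250 + 0.156750·725 + 0.016500·250 + 0.576875·150) / 0.435875 = 241.51875 / 0.435875 ≈ 554.1009.
Intermediate flow from P to C: z_PC = a_PC · x_C = 0.05 × 241.51875 / 0.435875 = 12.0759375 / 0.435875 ≈ 27.71.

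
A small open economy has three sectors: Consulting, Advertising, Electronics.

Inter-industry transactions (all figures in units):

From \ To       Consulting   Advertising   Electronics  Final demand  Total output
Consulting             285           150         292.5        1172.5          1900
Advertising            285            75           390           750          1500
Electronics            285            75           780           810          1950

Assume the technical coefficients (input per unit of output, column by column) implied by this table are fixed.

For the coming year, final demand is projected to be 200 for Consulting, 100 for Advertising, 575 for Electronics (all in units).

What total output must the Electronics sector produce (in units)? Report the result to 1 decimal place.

Technical coefficients a_ij = z_ij / X_j:
  a_11 = 285/1900 = 0.15, a_21 = 285/1900 = 0.15, a_31 = 285/1900 = 0.15
  a_12 = 150/1500 = 0.10, a_22 = 75/1500 = 0.05, a_32 = 75/1500 = 0.05
  a_13 = 292.5/1950 = 0.15, a_23 = 390/1950 = 0.20, a_33 = 780/1950 = 0.40
I − A =
  [   0.85    -0.10    -0.15]
  [  -0.15     0.95    -0.20]
  [  -0.15    -0.05     0.60]
Cofactors of I−A, C_ij = (−1)^(i+j)·(minor ij) (rows/columns in the sector order above):
  C_11 = (0.95)(0.60) − (-0.20)(-0.05) = 0.5600
  C_12 = −[(-0.15)(0.60) − (-0.20)(-0.15)] = 0.1200
  C_13 = (-0.15)(-0.05) − (0.95)(-0.15) = 0.1500
  C_21 = −[(-0.10)(0.60) − (-0.15)(-0.05)] = 0.0675
  C_22 = (0.85)(0.60) − (-0.15)(-0.15) = 0.4875
  C_23 = −[(0.85)(-0.05) − (-0.10)(-0.15)] = 0.0575
  C_31 = (-0.10)(-0.20) − (-0.15)(0.95) = 0.1625
  C_32 = −[(0.85)(-0.20) − (-0.15)(-0.15)] = 0.1925
  C_33 = (0.85)(0.95) − (-0.10)(-0.15) = 0.7925
det(I−A) = Σ_j (I−A)_1j·C_1j = (0.85)(0.5600) + (-0.10)(0.1200) + (-0.15)(0.1500) = 0.4415
adj(I−A) = Cᵀ =
  [ 0.5600   0.0675   0.1625]
  [ 0.1200   0.4875   0.1925]
  [ 0.1500   0.0575   0.7925]
(I − A)⁻¹ = adj(I−A) / det(I−A) ≈
  [   1.2684     0.1529     0.3681]
  [   0.2718     1.1042     0.4360]
  [   0.3398     0.1302     1.7950]
x = (I − A)⁻¹ d = adj(I−A)·d / det(I−A), with det(I−A) = 0.4415:
  x_1 = (0.5600·200 + 0.0675·100 + 0.1625·575) / 0.4415 = 212.1875 / 0.4415 ≈ 480.6
  x_2 = (0.1200·200 + 0.4875·100 + 0.1925·575) / 0.4415 = 183.4375 / 0.4415 ≈ 415.5
  x_3 = (0.1500·200 + 0.0575·100 + 0.7925·575) / 0.4415 = 491.4375 / 0.4415 ≈ 1113.1

x_3 = 1113.1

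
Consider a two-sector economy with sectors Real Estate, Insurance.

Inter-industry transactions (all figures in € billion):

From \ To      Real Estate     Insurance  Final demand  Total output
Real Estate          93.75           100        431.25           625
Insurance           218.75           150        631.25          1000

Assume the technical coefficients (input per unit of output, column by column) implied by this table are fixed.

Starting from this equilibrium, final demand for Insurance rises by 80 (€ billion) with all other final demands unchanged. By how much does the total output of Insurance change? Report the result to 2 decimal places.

Δx_I = 98.91

Technical coefficients a_ij = z_ij / X_j:
  a_RR = 93.75/625 = 0.15, a_IR = 218.75/625 = 0.35
  a_RI = 100/1000 = 0.10, a_II = 150/1000 = 0.15
I − A =
  [   0.85    -0.10]
  [  -0.35     0.85]
det(I−A) = (0.85)(0.85) − (-0.10)(-0.35) = 0.6875
adj(I−A) = [[0.85, 0.10], [0.35, 0.85]]
(I − A)⁻¹ = adj(I−A) / det(I−A) ≈
  [   1.2364     0.1455]
  [   0.5091     1.2364]
Δx = (I − A)⁻¹ Δd with Δd having +80 in the Insurance component and 0 elsewhere.
So Δx_I = L_II · (+80), where L_II = adj(I−A)_II / det(I−A) = 0.85 / 0.6875.
Δx_I = 0.85 × (+80) / 0.6875 = 68.00 / 0.6875 ≈ 98.91.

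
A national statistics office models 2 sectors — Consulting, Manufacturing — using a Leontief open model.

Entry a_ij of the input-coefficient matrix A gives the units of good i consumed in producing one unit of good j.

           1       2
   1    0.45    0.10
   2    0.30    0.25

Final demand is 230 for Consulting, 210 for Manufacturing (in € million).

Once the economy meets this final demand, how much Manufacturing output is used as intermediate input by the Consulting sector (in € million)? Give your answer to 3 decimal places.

I − A =
  [   0.55    -0.10]
  [  -0.30     0.75]
det(I−A) = (0.55)(0.75) − (-0.10)(-0.30) = 0.3825
adj(I−A) = [[0.75, 0.10], [0.30, 0.55]]
(I − A)⁻¹ = adj(I−A) / det(I−A) ≈
  [   1.9608     0.2614]
  [   0.7843     1.4379]
First solve x = (I − A)⁻¹ d = adj(I−A)·d / det(I−A); in particular x_1 = (0.75·230 + 0.10·210) / 0.3825 = 193.50 / 0.3825 ≈ 505.88235.
Intermediate flow from 2 to 1: z_21 = a_21 · x_1 = 0.30 × 193.50 / 0.3825 = 58.05 / 0.3825 ≈ 151.765.

z_21 = 151.765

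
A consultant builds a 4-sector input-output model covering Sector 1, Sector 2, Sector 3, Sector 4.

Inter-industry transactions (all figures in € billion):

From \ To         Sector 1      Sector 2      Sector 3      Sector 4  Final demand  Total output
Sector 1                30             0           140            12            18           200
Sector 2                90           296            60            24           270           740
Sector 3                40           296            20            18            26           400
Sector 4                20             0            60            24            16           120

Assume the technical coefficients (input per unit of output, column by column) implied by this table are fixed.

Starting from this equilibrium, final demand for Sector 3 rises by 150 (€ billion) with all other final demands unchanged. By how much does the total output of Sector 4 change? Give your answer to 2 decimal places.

Technical coefficients a_ij = z_ij / X_j:
  a_11 = 30/200 = 0.15, a_21 = 90/200 = 0.45, a_31 = 40/200 = 0.20, a_41 = 20/200 = 0.10
  a_12 = 0/740 = 0.00, a_22 = 296/740 = 0.40, a_32 = 296/740 = 0.40, a_42 = 0/740 = 0.00
  a_13 = 140/400 = 0.35, a_23 = 60/400 = 0.15, a_33 = 20/400 = 0.05, a_43 = 60/400 = 0.15
  a_14 = 12/120 = 0.10, a_24 = 24/120 = 0.20, a_34 = 18/120 = 0.15, a_44 = 24/120 = 0.20
I − A =
  [   0.85     0.00    -0.35    -0.10]
  [  -0.45     0.60    -0.15    -0.20]
  [  -0.20    -0.40     0.95    -0.15]
  [  -0.10     0.00    -0.15     0.80]
Compute the cofactors C_ij = (−1)^(i+j)·(3×3 minor ij) of I−A; the adjugate is their transpose:
adj(I−A) = Cᵀ =
  [ 0.382500   0.118000   0.177000   0.110500]
  [ 0.383125   0.553125   0.265750   0.236000]
  [ 0.257000   0.268000   0.402000   0.174500]
  [ 0.096000   0.065000   0.097500   0.328500]
det(I−A) = Σ_j (I−A)_1j·C_1j = (0.85)(0.382500) + (0.00)(0.383125) + (-0.35)(0.257000) + (-0.10)(0.096000) = 0.225575
(I − A)⁻¹ = adj(I−A) / det(I−A) ≈
  [   1.6957     0.5231     0.7847     0.4899]
  [   1.6984     2.4521     1.1781     1.0462]
  [   1.1393     1.1881     1.7821     0.7736]
  [   0.4256     0.2882     0.4322     1.4563]
Δx = (I − A)⁻¹ Δd with Δd having +150 in the Sector 3 component and 0 elsewhere.
So Δx_4 = L_43 · (+150), where L_43 = adj(I−A)_43 / det(I−A) = 0.097500 / 0.225575.
Δx_4 = 0.097500 × (+150) / 0.225575 = 14.625 / 0.225575 ≈ 64.83.

Δx_4 = 64.83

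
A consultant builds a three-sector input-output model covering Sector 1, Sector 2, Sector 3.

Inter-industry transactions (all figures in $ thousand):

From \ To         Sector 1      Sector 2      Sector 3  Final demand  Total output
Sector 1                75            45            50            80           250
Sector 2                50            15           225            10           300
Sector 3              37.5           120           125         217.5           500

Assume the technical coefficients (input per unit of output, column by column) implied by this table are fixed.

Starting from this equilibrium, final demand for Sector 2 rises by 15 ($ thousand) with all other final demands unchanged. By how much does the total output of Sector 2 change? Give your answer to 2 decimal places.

Δx_2 = 24.07

Technical coefficients a_ij = z_ij / X_j:
  a_11 = 75/250 = 0.30, a_21 = 50/250 = 0.20, a_31 = 37.5/250 = 0.15
  a_12 = 45/300 = 0.15, a_22 = 15/300 = 0.05, a_32 = 120/300 = 0.40
  a_13 = 50/500 = 0.10, a_23 = 225/500 = 0.45, a_33 = 125/500 = 0.25
I − A =
  [   0.70    -0.15    -0.10]
  [  -0.20     0.95    -0.45]
  [  -0.15    -0.40     0.75]
Cofactors of I−A, C_ij = (−1)^(i+j)·(minor ij) (rows/columns in the sector order above):
  C_11 = (0.95)(0.75) − (-0.45)(-0.40) = 0.5325
  C_12 = −[(-0.20)(0.75) − (-0.45)(-0.15)] = 0.2175
  C_13 = (-0.20)(-0.40) − (0.95)(-0.15) = 0.2225
  C_21 = −[(-0.15)(0.75) − (-0.10)(-0.40)] = 0.1525
  C_22 = (0.70)(0.75) − (-0.10)(-0.15) = 0.5100
  C_23 = −[(0.70)(-0.40) − (-0.15)(-0.15)] = 0.3025
  C_31 = (-0.15)(-0.45) − (-0.10)(0.95) = 0.1625
  C_32 = −[(0.70)(-0.45) − (-0.10)(-0.20)] = 0.3350
  C_33 = (0.70)(0.95) − (-0.15)(-0.20) = 0.6350
det(I−A) = Σ_j (I−A)_1j·C_1j = (0.70)(0.5325) + (-0.15)(0.2175) + (-0.10)(0.2225) = 0.317875
adj(I−A) = Cᵀ =
  [ 0.5325   0.1525   0.1625]
  [ 0.2175   0.5100   0.3350]
  [ 0.2225   0.3025   0.6350]
(I − A)⁻¹ = adj(I−A) / det(I−A) ≈
  [   1.6752     0.4797     0.5112]
  [   0.6842     1.6044     1.0539]
  [   0.7000     0.9516     1.9976]
Δx = (I − A)⁻¹ Δd with Δd having +15 in the Sector 2 component and 0 elsewhere.
So Δx_2 = L_22 · (+15), where L_22 = adj(I−A)_22 / det(I−A) = 0.5100 / 0.317875.
Δx_2 = 0.5100 × (+15) / 0.317875 = 7.65 / 0.317875 ≈ 24.07.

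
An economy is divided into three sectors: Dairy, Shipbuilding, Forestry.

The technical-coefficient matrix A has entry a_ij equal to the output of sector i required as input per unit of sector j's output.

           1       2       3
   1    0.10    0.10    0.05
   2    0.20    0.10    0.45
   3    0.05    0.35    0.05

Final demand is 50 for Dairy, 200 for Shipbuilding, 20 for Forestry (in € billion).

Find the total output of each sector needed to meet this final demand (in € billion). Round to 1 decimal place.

x_1 = 98.5, x_2 = 315.3, x_3 = 142.4

I − A =
  [   0.90    -0.10    -0.05]
  [  -0.20     0.90    -0.45]
  [  -0.05    -0.35     0.95]
Cofactors of I−A, C_ij = (−1)^(i+j)·(minor ij) (rows/columns in the sector order above):
  C_11 = (0.90)(0.95) − (-0.45)(-0.35) = 0.6975
  C_12 = −[(-0.20)(0.95) − (-0.45)(-0.05)] = 0.2125
  C_13 = (-0.20)(-0.35) − (0.90)(-0.05) = 0.1150
  C_21 = −[(-0.10)(0.95) − (-0.05)(-0.35)] = 0.1125
  C_22 = (0.90)(0.95) − (-0.05)(-0.05) = 0.8525
  C_23 = −[(0.90)(-0.35) − (-0.10)(-0.05)] = 0.3200
  C_31 = (-0.10)(-0.45) − (-0.05)(0.90) = 0.0900
  C_32 = −[(0.90)(-0.45) − (-0.05)(-0.20)] = 0.4150
  C_33 = (0.90)(0.90) − (-0.10)(-0.20) = 0.7900
det(I−A) = Σ_j (I−A)_1j·C_1j = (0.90)(0.6975) + (-0.10)(0.2125) + (-0.05)(0.1150) = 0.60075
adj(I−A) = Cᵀ =
  [ 0.6975   0.1125   0.0900]
  [ 0.2125   0.8525   0.4150]
  [ 0.1150   0.3200   0.7900]
(I − A)⁻¹ = adj(I−A) / det(I−A) ≈
  [   1.1610     0.1873     0.1498]
  [   0.3537     1.4191     0.6908]
  [   0.1914     0.5327     1.3150]
x = (I − A)⁻¹ d = adj(I−A)·d / det(I−A), with det(I−A) = 0.60075:
  x_1 = (0.6975·50 + 0.1125·200 + 0.0900·20) / 0.60075 = 59.175 / 0.60075 ≈ 98.5
  x_2 = (0.2125·50 + 0.8525·200 + 0.4150·20) / 0.60075 = 189.425 / 0.60075 ≈ 315.3
  x_3 = (0.1150·50 + 0.3200·200 + 0.7900·20) / 0.60075 = 85.55 / 0.60075 ≈ 142.4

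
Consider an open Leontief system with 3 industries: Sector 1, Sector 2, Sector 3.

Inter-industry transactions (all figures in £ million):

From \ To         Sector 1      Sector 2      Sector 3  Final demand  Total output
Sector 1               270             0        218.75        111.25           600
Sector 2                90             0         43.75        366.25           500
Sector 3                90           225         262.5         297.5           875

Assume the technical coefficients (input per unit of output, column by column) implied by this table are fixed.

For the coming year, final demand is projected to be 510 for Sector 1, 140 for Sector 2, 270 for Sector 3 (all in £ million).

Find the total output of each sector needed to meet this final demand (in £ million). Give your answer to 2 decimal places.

Technical coefficients a_ij = z_ij / X_j:
  a_11 = 270/600 = 0.45, a_21 = 90/600 = 0.15, a_31 = 90/600 = 0.15
  a_12 = 0/500 = 0.00, a_22 = 0/500 = 0.00, a_32 = 225/500 = 0.45
  a_13 = 218.75/875 = 0.25, a_23 = 43.75/875 = 0.05, a_33 = 262.5/875 = 0.30
I − A =
  [   0.55     0.00    -0.25]
  [  -0.15     1.00    -0.05]
  [  -0.15    -0.45     0.70]
Cofactors of I−A, C_ij = (−1)^(i+j)·(minor ij) (rows/columns in the sector order above):
  C_11 = (1.00)(0.70) − (-0.05)(-0.45) = 0.6775
  C_12 = −[(-0.15)(0.70) − (-0.05)(-0.15)] = 0.1125
  C_13 = (-0.15)(-0.45) − (1.00)(-0.15) = 0.2175
  C_21 = −[(0.00)(0.70) − (-0.25)(-0.45)] = 0.1125
  C_22 = (0.55)(0.70) − (-0.25)(-0.15) = 0.3475
  C_23 = −[(0.55)(-0.45) − (0.00)(-0.15)] = 0.2475
  C_31 = (0.00)(-0.05) − (-0.25)(1.00) = 0.2500
  C_32 = −[(0.55)(-0.05) − (-0.25)(-0.15)] = 0.0650
  C_33 = (0.55)(1.00) − (0.00)(-0.15) = 0.5500
det(I−A) = Σ_j (I−A)_1j·C_1j = (0.55)(0.6775) + (0.00)(0.1125) + (-0.25)(0.2175) = 0.31825
adj(I−A) = Cᵀ =
  [ 0.6775   0.1125   0.2500]
  [ 0.1125   0.3475   0.0650]
  [ 0.2175   0.2475   0.5500]
(I − A)⁻¹ = adj(I−A) / det(I−A) ≈
  [   2.1288     0.3535     0.7855]
  [   0.3535     1.0919     0.2042]
  [   0.6834     0.7777     1.7282]
x = (I − A)⁻¹ d = adj(I−A)·d / det(I−A), with det(I−A) = 0.31825:
  x_1 = (0.6775·510 + 0.1125·140 + 0.2500·270) / 0.31825 = 428.775 / 0.31825 ≈ 1347.29
  x_2 = (0.1125·510 + 0.3475·140 + 0.0650·270) / 0.31825 = 123.575 / 0.31825 ≈ 388.30
  x_3 = (0.2175·510 + 0.2475·140 + 0.5500·270) / 0.31825 = 294.075 / 0.31825 ≈ 924.04

x_1 = 1347.29, x_2 = 388.30, x_3 = 924.04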